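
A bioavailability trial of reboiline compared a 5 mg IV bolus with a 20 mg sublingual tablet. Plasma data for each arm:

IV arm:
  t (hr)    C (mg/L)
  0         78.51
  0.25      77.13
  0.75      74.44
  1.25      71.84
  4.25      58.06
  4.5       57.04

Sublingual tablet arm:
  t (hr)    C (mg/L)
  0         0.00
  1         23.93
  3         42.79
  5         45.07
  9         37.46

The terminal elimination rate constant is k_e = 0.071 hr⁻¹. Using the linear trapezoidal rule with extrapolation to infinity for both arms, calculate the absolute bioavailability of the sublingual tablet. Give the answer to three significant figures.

Trapezoidal AUC_0→4.5 (IV):
  [0→0.25]: (78.51+77.13)/2 × 0.25 = 19.455
  [0.25→0.75]: (77.13+74.44)/2 × 0.5 = 37.8925
  [0.75→1.25]: (74.44+71.84)/2 × 0.5 = 36.57
  [1.25→4.25]: (71.84+58.06)/2 × 3 = 194.85
  [4.25→4.5]: (58.06+57.04)/2 × 0.25 = 14.3875
  Sum = 303.155 mg/L·hr
IV tail: 57.04/0.071 = 803.380; AUC_iv,0→∞ = 303.155 + 803.380 = 1106.535 mg/L·hr
Trapezoidal AUC_0→9 (sublingual tablet):
  [0→1]: (0.00+23.93)/2 × 1 = 11.965
  [1→3]: (23.93+42.79)/2 × 2 = 66.72
  [3→5]: (42.79+45.07)/2 × 2 = 87.86
  [5→9]: (45.07+37.46)/2 × 4 = 165.06
  Sum = 331.605 mg/L·hr
sublingual tablet tail: 37.46/0.071 = 527.606; AUC_ev,0→∞ = 331.605 + 527.606 = 859.211 mg/L·hr
F = (AUC_ev/D_ev)/(AUC_iv/D_iv) = (859.211/20)/(1106.535/5) = 42.96055/221.307 = 0.1941

F = 0.194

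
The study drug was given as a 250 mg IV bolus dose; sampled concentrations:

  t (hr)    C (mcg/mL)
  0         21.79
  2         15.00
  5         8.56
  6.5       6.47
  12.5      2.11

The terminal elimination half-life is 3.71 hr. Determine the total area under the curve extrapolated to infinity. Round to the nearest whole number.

AUC = 120 mcg/mL·hr

Trapezoidal AUC_0→12.5:
  [0→2]: (21.79+15.00)/2 × 2 = 36.79
  [2→5]: (15.00+8.56)/2 × 3 = 35.34
  [5→6.5]: (8.56+6.47)/2 × 1.5 = 11.2725
  [6.5→12.5]: (6.47+2.11)/2 × 6 = 25.74
  Sum = 109.1425 mcg/mL·hr
k_e = ln2 / t½ = 0.693147 / 3.71 = 0.1868 hr^-1
Extrapolated tail: C_last / k_e = 2.11 / 0.1868 = 11.296
AUC_0→∞ = 109.1425 + 11.296 = 120.4385 mcg/mL·hr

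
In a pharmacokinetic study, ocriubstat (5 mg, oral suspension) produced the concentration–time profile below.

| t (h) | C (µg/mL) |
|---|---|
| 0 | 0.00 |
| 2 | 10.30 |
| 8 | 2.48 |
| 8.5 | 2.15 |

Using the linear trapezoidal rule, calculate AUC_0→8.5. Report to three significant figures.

Trapezoidal AUC_0→8.5:
  [0→2]: (0.00+10.30)/2 × 2 = 10.3
  [2→8]: (10.30+2.48)/2 × 6 = 38.34
  [8→8.5]: (2.48+2.15)/2 × 0.5 = 1.1575
  Sum = 49.7975 µg/mL·h

AUC = 49.8 µg/mL·h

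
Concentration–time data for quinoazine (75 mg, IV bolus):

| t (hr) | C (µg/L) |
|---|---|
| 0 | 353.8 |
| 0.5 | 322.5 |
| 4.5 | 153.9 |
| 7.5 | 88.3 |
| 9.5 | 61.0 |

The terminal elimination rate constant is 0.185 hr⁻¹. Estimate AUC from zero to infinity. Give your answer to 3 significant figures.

AUC = 1960 µg/L·hr

Trapezoidal AUC_0→9.5:
  [0→0.5]: (353.8+322.5)/2 × 0.5 = 169.075
  [0.5→4.5]: (322.5+153.9)/2 × 4 = 952.8
  [4.5→7.5]: (153.9+88.3)/2 × 3 = 363.3
  [7.5→9.5]: (88.3+61.0)/2 × 2 = 149.3
  Sum = 1634.475 µg/L·hr
Extrapolated tail: C_last / k_e = 61.0 / 0.185 = 329.730
AUC_0→∞ = 1634.475 + 329.730 = 1964.205 µg/L·hr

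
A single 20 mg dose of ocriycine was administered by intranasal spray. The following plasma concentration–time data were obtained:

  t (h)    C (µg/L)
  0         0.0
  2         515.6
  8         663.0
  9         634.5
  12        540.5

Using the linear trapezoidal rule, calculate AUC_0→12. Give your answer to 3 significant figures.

Trapezoidal AUC_0→12:
  [0→2]: (0.0+515.6)/2 × 2 = 515.6
  [2→8]: (515.6+663.0)/2 × 6 = 3535.8
  [8→9]: (663.0+634.5)/2 × 1 = 648.75
  [9→12]: (634.5+540.5)/2 × 3 = 1762.5
  Sum = 6462.65 µg/L·h

AUC = 6460 µg/L·h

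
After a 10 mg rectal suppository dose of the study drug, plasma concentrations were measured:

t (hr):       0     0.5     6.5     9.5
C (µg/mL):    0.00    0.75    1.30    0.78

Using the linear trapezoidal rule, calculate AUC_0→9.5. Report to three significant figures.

AUC = 9.46 µg/mL·hr

Trapezoidal AUC_0→9.5:
  [0→0.5]: (0.00+0.75)/2 × 0.5 = 0.1875
  [0.5→6.5]: (0.75+1.30)/2 × 6 = 6.15
  [6.5→9.5]: (1.30+0.78)/2 × 3 = 3.12
  Sum = 9.4575 µg/mL·hr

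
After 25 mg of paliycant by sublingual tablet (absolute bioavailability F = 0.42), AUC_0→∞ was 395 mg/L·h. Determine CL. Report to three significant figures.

CL = F × Dose / AUC_0→∞
   = 0.42 × 25 / 395 = 0.0265823 L/h

CL = 0.0266 L/h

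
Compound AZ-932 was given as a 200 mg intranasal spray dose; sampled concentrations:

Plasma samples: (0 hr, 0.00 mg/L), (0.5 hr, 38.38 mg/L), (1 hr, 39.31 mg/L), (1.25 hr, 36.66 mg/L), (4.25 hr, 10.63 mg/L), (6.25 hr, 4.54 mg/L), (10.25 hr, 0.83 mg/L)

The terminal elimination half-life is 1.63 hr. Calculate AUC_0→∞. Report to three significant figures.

AUC = 137 mg/L·hr

Trapezoidal AUC_0→10.25:
  [0→0.5]: (0.00+38.38)/2 × 0.5 = 9.595
  [0.5→1]: (38.38+39.31)/2 × 0.5 = 19.4225
  [1→1.25]: (39.31+36.66)/2 × 0.25 = 9.49625
  [1.25→4.25]: (36.66+10.63)/2 × 3 = 70.935
  [4.25→6.25]: (10.63+4.54)/2 × 2 = 15.17
  [6.25→10.25]: (4.54+0.83)/2 × 4 = 10.74
  Sum = 135.35875 mg/L·hr
k_e = ln2 / t½ = 0.693147 / 1.63 = 0.4252 hr^-1
Extrapolated tail: C_last / k_e = 0.83 / 0.4252 = 1.952
AUC_0→∞ = 135.35875 + 1.952 = 137.31075 mg/L·hr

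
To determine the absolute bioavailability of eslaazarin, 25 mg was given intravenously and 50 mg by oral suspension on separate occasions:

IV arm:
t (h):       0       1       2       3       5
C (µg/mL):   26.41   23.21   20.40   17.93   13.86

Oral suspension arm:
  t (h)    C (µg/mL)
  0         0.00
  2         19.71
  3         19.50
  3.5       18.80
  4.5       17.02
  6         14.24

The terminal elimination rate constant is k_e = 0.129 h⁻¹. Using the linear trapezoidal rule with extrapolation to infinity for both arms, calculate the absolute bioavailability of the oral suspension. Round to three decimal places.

Trapezoidal AUC_0→5 (IV):
  [0→1]: (26.41+23.21)/2 × 1 = 24.81
  [1→2]: (23.21+20.40)/2 × 1 = 21.805
  [2→3]: (20.40+17.93)/2 × 1 = 19.165
  [3→5]: (17.93+13.86)/2 × 2 = 31.79
  Sum = 97.57 µg/mL·h
IV tail: 13.86/0.129 = 107.442; AUC_iv,0→∞ = 97.57 + 107.442 = 205.012 µg/mL·h
Trapezoidal AUC_0→6 (oral suspension):
  [0→2]: (0.00+19.71)/2 × 2 = 19.71
  [2→3]: (19.71+19.50)/2 × 1 = 19.605
  [3→3.5]: (19.50+18.80)/2 × 0.5 = 9.575
  [3.5→4.5]: (18.80+17.02)/2 × 1 = 17.91
  [4.5→6]: (17.02+14.24)/2 × 1.5 = 23.445
  Sum = 90.245 µg/mL·h
oral suspension tail: 14.24/0.129 = 110.388; AUC_ev,0→∞ = 90.245 + 110.388 = 200.633 µg/mL·h
F = (AUC_ev/D_ev)/(AUC_iv/D_iv) = (200.633/50)/(205.012/25) = 4.01266/8.20048 = 0.4893

F = 0.489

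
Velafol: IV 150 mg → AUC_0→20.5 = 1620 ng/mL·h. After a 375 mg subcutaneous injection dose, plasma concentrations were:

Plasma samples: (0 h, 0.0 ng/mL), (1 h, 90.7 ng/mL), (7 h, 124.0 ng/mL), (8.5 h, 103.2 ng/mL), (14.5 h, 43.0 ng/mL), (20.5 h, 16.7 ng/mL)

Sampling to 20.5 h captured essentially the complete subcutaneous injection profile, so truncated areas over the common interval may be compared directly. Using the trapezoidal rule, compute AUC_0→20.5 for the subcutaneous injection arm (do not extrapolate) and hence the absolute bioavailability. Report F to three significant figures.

Trapezoidal AUC_0→20.5 (subcutaneous injection):
  [0→1]: (0.0+90.7)/2 × 1 = 45.35
  [1→7]: (90.7+124.0)/2 × 6 = 644.1
  [7→8.5]: (124.0+103.2)/2 × 1.5 = 170.4
  [8.5→14.5]: (103.2+43.0)/2 × 6 = 438.6
  [14.5→20.5]: (43.0+16.7)/2 × 6 = 179.1
  Sum = 1477.55 ng/mL·h
F = (AUC_ev/D_ev)/(AUC_iv/D_iv) = (1477.55/375)/(1620/150) = 3.94013/10.8 = 0.3648

F = 0.365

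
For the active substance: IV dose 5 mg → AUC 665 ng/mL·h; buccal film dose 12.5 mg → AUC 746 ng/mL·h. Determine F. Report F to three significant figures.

F = (AUC_ev / D_ev) / (AUC_iv / D_iv)
  = (746/12.5) / (665/5)
  = 59.68 / 133 = 0.4487

F = 0.449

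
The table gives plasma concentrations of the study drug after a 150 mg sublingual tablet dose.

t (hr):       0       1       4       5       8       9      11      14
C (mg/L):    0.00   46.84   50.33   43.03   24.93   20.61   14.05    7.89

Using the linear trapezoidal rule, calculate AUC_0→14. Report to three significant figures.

AUC = 408 mg/L·hr

Trapezoidal AUC_0→14:
  [0→1]: (0.00+46.84)/2 × 1 = 23.42
  [1→4]: (46.84+50.33)/2 × 3 = 145.755
  [4→5]: (50.33+43.03)/2 × 1 = 46.68
  [5→8]: (43.03+24.93)/2 × 3 = 101.94
  [8→9]: (24.93+20.61)/2 × 1 = 22.77
  [9→11]: (20.61+14.05)/2 × 2 = 34.66
  [11→14]: (14.05+7.89)/2 × 3 = 32.91
  Sum = 408.135 mg/L·hr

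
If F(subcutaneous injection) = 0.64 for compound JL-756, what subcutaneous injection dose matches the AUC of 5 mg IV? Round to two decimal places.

D_subcutaneous = 7.81 mg

For equal systemic exposure: F × D_ev = D_iv
D_ev = D_iv / F = 5 / 0.64 = 7.8125 mg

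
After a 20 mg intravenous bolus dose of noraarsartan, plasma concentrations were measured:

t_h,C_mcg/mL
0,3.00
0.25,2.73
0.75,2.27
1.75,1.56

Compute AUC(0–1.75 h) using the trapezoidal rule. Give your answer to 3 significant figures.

Trapezoidal AUC_0→1.75:
  [0→0.25]: (3.00+2.73)/2 × 0.25 = 0.71625
  [0.25→0.75]: (2.73+2.27)/2 × 0.5 = 1.25
  [0.75→1.75]: (2.27+1.56)/2 × 1 = 1.915
  Sum = 3.88125 mcg/mL·h

AUC = 3.88 mcg/mL·h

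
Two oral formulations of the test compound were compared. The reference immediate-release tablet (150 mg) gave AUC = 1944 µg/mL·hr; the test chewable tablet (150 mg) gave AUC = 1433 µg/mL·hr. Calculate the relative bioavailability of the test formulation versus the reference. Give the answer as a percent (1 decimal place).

F_rel = 73.7%

F_rel = (AUC_test/D_test) / (AUC_ref/D_ref)
      = (1433/150) / (1944/150)
      = 9.55333 / 12.96 = 0.7371 = 73.71%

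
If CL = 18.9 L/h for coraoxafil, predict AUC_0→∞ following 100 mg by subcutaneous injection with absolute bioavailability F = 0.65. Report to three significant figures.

AUC_0→∞ = F × Dose / CL
        = 0.65 × 100 / 18.9 = 3.43915 mg/L·h

AUC = 3.44 mg/L·h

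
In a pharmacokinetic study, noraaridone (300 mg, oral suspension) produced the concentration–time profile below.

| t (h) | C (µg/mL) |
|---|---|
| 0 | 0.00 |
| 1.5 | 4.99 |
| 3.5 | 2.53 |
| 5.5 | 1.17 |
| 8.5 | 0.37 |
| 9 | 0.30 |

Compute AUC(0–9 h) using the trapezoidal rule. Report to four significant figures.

AUC = 17.44 µg/mL·h

Trapezoidal AUC_0→9:
  [0→1.5]: (0.00+4.99)/2 × 1.5 = 3.7425
  [1.5→3.5]: (4.99+2.53)/2 × 2 = 7.52
  [3.5→5.5]: (2.53+1.17)/2 × 2 = 3.7
  [5.5→8.5]: (1.17+0.37)/2 × 3 = 2.31
  [8.5→9]: (0.37+0.30)/2 × 0.5 = 0.1675
  Sum = 17.44 µg/mL·h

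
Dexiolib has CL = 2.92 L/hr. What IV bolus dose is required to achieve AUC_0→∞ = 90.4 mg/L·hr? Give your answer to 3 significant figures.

Dose = 264 mg

Dose_iv = CL × AUC_0→∞
     = 2.92 × 90.4 = 263.968 mg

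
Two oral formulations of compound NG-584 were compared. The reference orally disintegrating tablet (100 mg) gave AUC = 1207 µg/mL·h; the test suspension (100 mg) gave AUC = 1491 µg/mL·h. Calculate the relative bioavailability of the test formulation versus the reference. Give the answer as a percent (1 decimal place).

F_rel = 123.5%

F_rel = (AUC_test/D_test) / (AUC_ref/D_ref)
      = (1491/100) / (1207/100)
      = 14.91 / 12.07 = 1.2353 = 123.53%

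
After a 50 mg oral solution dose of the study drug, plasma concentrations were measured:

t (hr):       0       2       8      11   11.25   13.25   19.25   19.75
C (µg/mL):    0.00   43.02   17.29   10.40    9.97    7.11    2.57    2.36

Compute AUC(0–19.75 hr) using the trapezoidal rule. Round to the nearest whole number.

Trapezoidal AUC_0→19.75:
  [0→2]: (0.00+43.02)/2 × 2 = 43.02
  [2→8]: (43.02+17.29)/2 × 6 = 180.93
  [8→11]: (17.29+10.40)/2 × 3 = 41.535
  [11→11.25]: (10.40+9.97)/2 × 0.25 = 2.54625
  [11.25→13.25]: (9.97+7.11)/2 × 2 = 17.08
  [13.25→19.25]: (7.11+2.57)/2 × 6 = 29.04
  [19.25→19.75]: (2.57+2.36)/2 × 0.5 = 1.2325
  Sum = 315.38375 µg/mL·hr

AUC = 315 µg/mL·hr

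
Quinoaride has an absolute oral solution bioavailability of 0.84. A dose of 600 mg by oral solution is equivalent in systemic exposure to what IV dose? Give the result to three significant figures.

D_iv = 504 mg

Systemic exposure from an extravascular dose = F × D_ev, so the equivalent IV dose is F × D_ev.
D_iv = F × D_ev = 0.84 × 600 = 504 mg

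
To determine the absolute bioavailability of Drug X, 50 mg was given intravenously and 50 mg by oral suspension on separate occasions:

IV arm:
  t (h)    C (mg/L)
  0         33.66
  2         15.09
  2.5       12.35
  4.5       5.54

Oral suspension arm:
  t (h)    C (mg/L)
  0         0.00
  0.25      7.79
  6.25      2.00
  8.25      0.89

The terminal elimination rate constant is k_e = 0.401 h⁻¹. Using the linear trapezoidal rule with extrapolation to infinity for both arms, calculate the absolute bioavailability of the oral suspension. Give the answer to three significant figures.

Trapezoidal AUC_0→4.5 (IV):
  [0→2]: (33.66+15.09)/2 × 2 = 48.75
  [2→2.5]: (15.09+12.35)/2 × 0.5 = 6.86
  [2.5→4.5]: (12.35+5.54)/2 × 2 = 17.89
  Sum = 73.5 mg/L·h
IV tail: 5.54/0.401 = 13.815; AUC_iv,0→∞ = 73.5 + 13.815 = 87.315 mg/L·h
Trapezoidal AUC_0→8.25 (oral suspension):
  [0→0.25]: (0.00+7.79)/2 × 0.25 = 0.97375
  [0.25→6.25]: (7.79+2.00)/2 × 6 = 29.37
  [6.25→8.25]: (2.00+0.89)/2 × 2 = 2.89
  Sum = 33.23375 mg/L·h
oral suspension tail: 0.89/0.401 = 2.219; AUC_ev,0→∞ = 33.23375 + 2.219 = 35.45275 mg/L·h
F = (AUC_ev/D_ev)/(AUC_iv/D_iv) = (35.45275/50)/(87.315/50) = 0.709055/1.7463 = 0.4060

F = 0.406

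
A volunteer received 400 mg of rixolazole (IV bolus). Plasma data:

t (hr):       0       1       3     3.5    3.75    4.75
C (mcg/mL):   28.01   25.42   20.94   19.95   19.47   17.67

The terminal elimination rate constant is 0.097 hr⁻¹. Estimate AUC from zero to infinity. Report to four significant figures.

Trapezoidal AUC_0→4.75:
  [0→1]: (28.01+25.42)/2 × 1 = 26.715
  [1→3]: (25.42+20.94)/2 × 2 = 46.36
  [3→3.5]: (20.94+19.95)/2 × 0.5 = 10.2225
  [3.5→3.75]: (19.95+19.47)/2 × 0.25 = 4.9275
  [3.75→4.75]: (19.47+17.67)/2 × 1 = 18.57
  Sum = 106.795 mcg/mL·hr
Extrapolated tail: C_last / k_e = 17.67 / 0.097 = 182.165
AUC_0→∞ = 106.795 + 182.165 = 288.96 mcg/mL·hr

AUC = 289.0 mcg/mL·hr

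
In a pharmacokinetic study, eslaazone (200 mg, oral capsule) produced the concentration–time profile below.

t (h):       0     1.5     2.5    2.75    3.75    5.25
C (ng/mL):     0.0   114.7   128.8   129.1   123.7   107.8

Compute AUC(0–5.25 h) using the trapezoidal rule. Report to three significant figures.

AUC = 540 ng/mL·h

Trapezoidal AUC_0→5.25:
  [0→1.5]: (0.0+114.7)/2 × 1.5 = 86.025
  [1.5→2.5]: (114.7+128.8)/2 × 1 = 121.75
  [2.5→2.75]: (128.8+129.1)/2 × 0.25 = 32.2375
  [2.75→3.75]: (129.1+123.7)/2 × 1 = 126.4
  [3.75→5.25]: (123.7+107.8)/2 × 1.5 = 173.625
  Sum = 540.0375 ng/mL·h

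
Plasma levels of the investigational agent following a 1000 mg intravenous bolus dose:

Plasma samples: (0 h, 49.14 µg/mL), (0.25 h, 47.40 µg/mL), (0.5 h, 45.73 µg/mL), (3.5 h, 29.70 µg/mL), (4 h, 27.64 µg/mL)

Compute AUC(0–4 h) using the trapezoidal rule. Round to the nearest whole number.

AUC = 151 µg/mL·h

Trapezoidal AUC_0→4:
  [0→0.25]: (49.14+47.40)/2 × 0.25 = 12.0675
  [0.25→0.5]: (47.40+45.73)/2 × 0.25 = 11.64125
  [0.5→3.5]: (45.73+29.70)/2 × 3 = 113.145
  [3.5→4]: (29.70+27.64)/2 × 0.5 = 14.335
  Sum = 151.18875 µg/mL·h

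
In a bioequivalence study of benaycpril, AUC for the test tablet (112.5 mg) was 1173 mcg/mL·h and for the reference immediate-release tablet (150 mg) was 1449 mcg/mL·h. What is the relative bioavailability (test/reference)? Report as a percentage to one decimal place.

F_rel = 107.9%

F_rel = (AUC_test/D_test) / (AUC_ref/D_ref)
      = (1173/112.5) / (1449/150)
      = 10.4267 / 9.66 = 1.0794 = 107.94%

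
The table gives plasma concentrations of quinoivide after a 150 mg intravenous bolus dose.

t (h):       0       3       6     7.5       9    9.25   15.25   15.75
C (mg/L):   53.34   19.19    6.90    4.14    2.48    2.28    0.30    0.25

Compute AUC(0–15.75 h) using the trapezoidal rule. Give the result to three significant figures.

AUC = 170 mg/L·h

Trapezoidal AUC_0→15.75:
  [0→3]: (53.34+19.19)/2 × 3 = 108.795
  [3→6]: (19.19+6.90)/2 × 3 = 39.135
  [6→7.5]: (6.90+4.14)/2 × 1.5 = 8.28
  [7.5→9]: (4.14+2.48)/2 × 1.5 = 4.965
  [9→9.25]: (2.48+2.28)/2 × 0.25 = 0.595
  [9.25→15.25]: (2.28+0.30)/2 × 6 = 7.74
  [15.25→15.75]: (0.30+0.25)/2 × 0.5 = 0.1375
  Sum = 169.6475 mg/L·h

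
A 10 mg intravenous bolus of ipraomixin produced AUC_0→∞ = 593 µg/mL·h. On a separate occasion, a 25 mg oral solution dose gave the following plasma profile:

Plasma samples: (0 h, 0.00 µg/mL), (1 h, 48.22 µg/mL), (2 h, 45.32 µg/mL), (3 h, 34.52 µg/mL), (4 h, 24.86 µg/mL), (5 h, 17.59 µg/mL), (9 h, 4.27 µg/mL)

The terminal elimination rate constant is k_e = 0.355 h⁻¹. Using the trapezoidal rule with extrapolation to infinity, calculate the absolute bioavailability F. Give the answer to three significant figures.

F = 0.147

Trapezoidal AUC_0→9 (oral solution):
  [0→1]: (0.00+48.22)/2 × 1 = 24.11
  [1→2]: (48.22+45.32)/2 × 1 = 46.77
  [2→3]: (45.32+34.52)/2 × 1 = 39.92
  [3→4]: (34.52+24.86)/2 × 1 = 29.69
  [4→5]: (24.86+17.59)/2 × 1 = 21.225
  [5→9]: (17.59+4.27)/2 × 4 = 43.72
  Sum = 205.435 µg/mL·h
Tail: C_last/k_e = 4.27/0.355 = 12.028
AUC_0→∞ (oral solution) = 205.435 + 12.028 = 217.463 µg/mL·h
F = (AUC_ev/D_ev)/(AUC_iv/D_iv) = (217.463/25)/(593/10) = 8.69852/59.3 = 0.1467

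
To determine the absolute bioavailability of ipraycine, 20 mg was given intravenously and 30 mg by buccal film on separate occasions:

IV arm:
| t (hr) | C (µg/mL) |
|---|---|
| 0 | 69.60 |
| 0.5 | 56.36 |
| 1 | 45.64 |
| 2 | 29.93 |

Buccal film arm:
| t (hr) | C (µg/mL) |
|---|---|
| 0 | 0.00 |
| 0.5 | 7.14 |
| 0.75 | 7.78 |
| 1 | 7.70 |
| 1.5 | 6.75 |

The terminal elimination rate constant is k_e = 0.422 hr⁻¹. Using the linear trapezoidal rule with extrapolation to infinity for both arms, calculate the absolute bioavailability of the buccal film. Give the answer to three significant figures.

Trapezoidal AUC_0→2 (IV):
  [0→0.5]: (69.60+56.36)/2 × 0.5 = 31.49
  [0.5→1]: (56.36+45.64)/2 × 0.5 = 25.5
  [1→2]: (45.64+29.93)/2 × 1 = 37.785
  Sum = 94.775 µg/mL·hr
IV tail: 29.93/0.422 = 70.924; AUC_iv,0→∞ = 94.775 + 70.924 = 165.699 µg/mL·hr
Trapezoidal AUC_0→1.5 (buccal film):
  [0→0.5]: (0.00+7.14)/2 × 0.5 = 1.785
  [0.5→0.75]: (7.14+7.78)/2 × 0.25 = 1.865
  [0.75→1]: (7.78+7.70)/2 × 0.25 = 1.935
  [1→1.5]: (7.70+6.75)/2 × 0.5 = 3.6125
  Sum = 9.1975 µg/mL·hr
buccal film tail: 6.75/0.422 = 15.995; AUC_ev,0→∞ = 9.1975 + 15.995 = 25.1925 µg/mL·hr
F = (AUC_ev/D_ev)/(AUC_iv/D_iv) = (25.1925/30)/(165.699/20) = 0.83975/8.28495 = 0.1014

F = 0.101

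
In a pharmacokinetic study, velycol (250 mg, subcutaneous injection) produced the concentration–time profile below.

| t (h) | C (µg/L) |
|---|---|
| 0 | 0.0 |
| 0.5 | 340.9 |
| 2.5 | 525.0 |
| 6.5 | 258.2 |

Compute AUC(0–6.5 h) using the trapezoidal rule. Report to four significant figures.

AUC = 2518 µg/L·h

Trapezoidal AUC_0→6.5:
  [0→0.5]: (0.0+340.9)/2 × 0.5 = 85.225
  [0.5→2.5]: (340.9+525.0)/2 × 2 = 865.9
  [2.5→6.5]: (525.0+258.2)/2 × 4 = 1566.4
  Sum = 2517.525 µg/L·h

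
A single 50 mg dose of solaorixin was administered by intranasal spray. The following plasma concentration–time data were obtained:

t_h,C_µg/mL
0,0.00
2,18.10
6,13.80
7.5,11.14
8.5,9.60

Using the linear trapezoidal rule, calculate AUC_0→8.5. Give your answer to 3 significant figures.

AUC = 111 µg/mL·h

Trapezoidal AUC_0→8.5:
  [0→2]: (0.00+18.10)/2 × 2 = 18.1
  [2→6]: (18.10+13.80)/2 × 4 = 63.8
  [6→7.5]: (13.80+11.14)/2 × 1.5 = 18.705
  [7.5→8.5]: (11.14+9.60)/2 × 1 = 10.37
  Sum = 110.975 µg/mL·h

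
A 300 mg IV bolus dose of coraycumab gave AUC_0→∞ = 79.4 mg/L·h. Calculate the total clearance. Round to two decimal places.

CL = Dose_iv / AUC_0→∞
   = 300 / 79.4 = 3.77834 L/h

CL = 3.78 L/h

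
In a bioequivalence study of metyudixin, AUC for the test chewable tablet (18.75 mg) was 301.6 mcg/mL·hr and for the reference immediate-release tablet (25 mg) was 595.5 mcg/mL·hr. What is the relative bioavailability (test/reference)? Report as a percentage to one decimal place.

F_rel = (AUC_test/D_test) / (AUC_ref/D_ref)
      = (301.6/18.75) / (595.5/25)
      = 16.0853 / 23.82 = 0.6753 = 67.53%

F_rel = 67.5%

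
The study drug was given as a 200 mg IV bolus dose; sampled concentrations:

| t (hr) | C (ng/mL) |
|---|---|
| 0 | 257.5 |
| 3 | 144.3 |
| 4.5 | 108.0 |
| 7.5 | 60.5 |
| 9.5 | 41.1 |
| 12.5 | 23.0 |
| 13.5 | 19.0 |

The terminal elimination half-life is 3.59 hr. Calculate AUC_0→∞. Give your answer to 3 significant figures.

AUC = 1360 ng/mL·hr

Trapezoidal AUC_0→13.5:
  [0→3]: (257.5+144.3)/2 × 3 = 602.7
  [3→4.5]: (144.3+108.0)/2 × 1.5 = 189.225
  [4.5→7.5]: (108.0+60.5)/2 × 3 = 252.75
  [7.5→9.5]: (60.5+41.1)/2 × 2 = 101.6
  [9.5→12.5]: (41.1+23.0)/2 × 3 = 96.15
  [12.5→13.5]: (23.0+19.0)/2 × 1 = 21.0
  Sum = 1263.425 ng/mL·hr
k_e = ln2 / t½ = 0.693147 / 3.59 = 0.1931 hr^-1
Extrapolated tail: C_last / k_e = 19.0 / 0.1931 = 98.395
AUC_0→∞ = 1263.425 + 98.395 = 1361.82 ng/mL·hr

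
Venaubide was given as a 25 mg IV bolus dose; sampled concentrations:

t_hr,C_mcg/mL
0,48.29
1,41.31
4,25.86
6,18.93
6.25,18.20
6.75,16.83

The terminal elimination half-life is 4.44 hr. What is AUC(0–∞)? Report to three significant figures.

AUC = 312 mcg/mL·hr

Trapezoidal AUC_0→6.75:
  [0→1]: (48.29+41.31)/2 × 1 = 44.8
  [1→4]: (41.31+25.86)/2 × 3 = 100.755
  [4→6]: (25.86+18.93)/2 × 2 = 44.79
  [6→6.25]: (18.93+18.20)/2 × 0.25 = 4.64125
  [6.25→6.75]: (18.20+16.83)/2 × 0.5 = 8.7575
  Sum = 203.74375 mcg/mL·hr
k_e = ln2 / t½ = 0.693147 / 4.44 = 0.1561 hr^-1
Extrapolated tail: C_last / k_e = 16.83 / 0.1561 = 107.816
AUC_0→∞ = 203.74375 + 107.816 = 311.55975 mcg/mL·hr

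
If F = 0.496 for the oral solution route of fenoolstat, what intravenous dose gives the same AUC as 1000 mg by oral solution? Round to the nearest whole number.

D_iv = 496 mg

Systemic exposure from an extravascular dose = F × D_ev, so the equivalent IV dose is F × D_ev.
D_iv = F × D_ev = 0.496 × 1000 = 496 mg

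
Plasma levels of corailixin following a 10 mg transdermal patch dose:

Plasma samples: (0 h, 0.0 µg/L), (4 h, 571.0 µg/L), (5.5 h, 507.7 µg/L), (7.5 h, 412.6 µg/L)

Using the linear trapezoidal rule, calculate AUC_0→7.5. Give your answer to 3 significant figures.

Trapezoidal AUC_0→7.5:
  [0→4]: (0.0+571.0)/2 × 4 = 1142.0
  [4→5.5]: (571.0+507.7)/2 × 1.5 = 809.025
  [5.5→7.5]: (507.7+412.6)/2 × 2 = 920.3
  Sum = 2871.325 µg/L·h

AUC = 2870 µg/L·h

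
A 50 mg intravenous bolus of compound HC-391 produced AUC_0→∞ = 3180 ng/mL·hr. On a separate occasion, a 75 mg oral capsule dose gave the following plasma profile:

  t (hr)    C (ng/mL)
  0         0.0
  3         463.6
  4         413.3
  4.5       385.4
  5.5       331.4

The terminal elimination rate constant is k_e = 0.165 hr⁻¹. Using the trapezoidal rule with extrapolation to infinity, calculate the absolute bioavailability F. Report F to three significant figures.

Trapezoidal AUC_0→5.5 (oral capsule):
  [0→3]: (0.0+463.6)/2 × 3 = 695.4
  [3→4]: (463.6+413.3)/2 × 1 = 438.45
  [4→4.5]: (413.3+385.4)/2 × 0.5 = 199.675
  [4.5→5.5]: (385.4+331.4)/2 × 1 = 358.4
  Sum = 1691.925 ng/mL·hr
Tail: C_last/k_e = 331.4/0.165 = 2008.485
AUC_0→∞ (oral capsule) = 1691.925 + 2008.485 = 3700.41 ng/mL·hr
F = (AUC_ev/D_ev)/(AUC_iv/D_iv) = (3700.41/75)/(3180/50) = 49.3388/63.6 = 0.7758

F = 0.776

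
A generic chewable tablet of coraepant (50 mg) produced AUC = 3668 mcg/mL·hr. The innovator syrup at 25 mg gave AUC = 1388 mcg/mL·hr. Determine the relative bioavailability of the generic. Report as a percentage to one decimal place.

F_rel = 132.1%

F_rel = (AUC_test/D_test) / (AUC_ref/D_ref)
      = (3668/50) / (1388/25)
      = 73.36 / 55.52 = 1.3213 = 132.13%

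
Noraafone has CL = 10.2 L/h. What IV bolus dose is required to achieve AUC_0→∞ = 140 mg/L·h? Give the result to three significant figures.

Dose_iv = CL × AUC_0→∞
     = 10.2 × 140 = 1428 mg

Dose = 1430 mg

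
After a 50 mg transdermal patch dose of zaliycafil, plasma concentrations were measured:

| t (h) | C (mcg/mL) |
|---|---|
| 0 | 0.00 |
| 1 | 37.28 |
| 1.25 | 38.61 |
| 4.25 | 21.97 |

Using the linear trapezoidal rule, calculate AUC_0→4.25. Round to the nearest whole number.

AUC = 119 mcg/mL·h

Trapezoidal AUC_0→4.25:
  [0→1]: (0.00+37.28)/2 × 1 = 18.64
  [1→1.25]: (37.28+38.61)/2 × 0.25 = 9.48625
  [1.25→4.25]: (38.61+21.97)/2 × 3 = 90.87
  Sum = 118.99625 mcg/mL·h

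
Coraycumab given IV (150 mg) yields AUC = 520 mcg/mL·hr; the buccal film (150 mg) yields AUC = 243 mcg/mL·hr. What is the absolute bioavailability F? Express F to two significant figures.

F = 0.47

F = (AUC_ev / D_ev) / (AUC_iv / D_iv)
  = (243/150) / (520/150)
  = 1.62 / 3.46667 = 0.4673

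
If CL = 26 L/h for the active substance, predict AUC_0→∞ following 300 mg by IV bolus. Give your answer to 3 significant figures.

AUC = 11.5 mg/L·h

AUC_0→∞ = Dose_iv / CL
        = 300 / 26 = 11.5385 mg/L·h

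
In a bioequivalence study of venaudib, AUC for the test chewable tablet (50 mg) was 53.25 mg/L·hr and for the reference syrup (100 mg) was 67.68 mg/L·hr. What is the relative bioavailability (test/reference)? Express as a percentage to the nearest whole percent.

F_rel = (AUC_test/D_test) / (AUC_ref/D_ref)
      = (53.25/50) / (67.68/100)
      = 1.065 / 0.6768 = 1.5736 = 157.36%

F_rel = 157%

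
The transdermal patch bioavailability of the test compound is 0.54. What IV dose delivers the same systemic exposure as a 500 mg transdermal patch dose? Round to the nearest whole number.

D_iv = 270 mg

Systemic exposure from an extravascular dose = F × D_ev, so the equivalent IV dose is F × D_ev.
D_iv = F × D_ev = 0.54 × 500 = 270 mg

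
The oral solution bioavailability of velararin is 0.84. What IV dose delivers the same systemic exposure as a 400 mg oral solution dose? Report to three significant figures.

Systemic exposure from an extravascular dose = F × D_ev, so the equivalent IV dose is F × D_ev.
D_iv = F × D_ev = 0.84 × 400 = 336 mg

D_iv = 336 mg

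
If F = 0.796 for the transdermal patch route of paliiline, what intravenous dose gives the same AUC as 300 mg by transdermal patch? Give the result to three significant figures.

Systemic exposure from an extravascular dose = F × D_ev, so the equivalent IV dose is F × D_ev.
D_iv = F × D_ev = 0.796 × 300 = 238.8 mg

D_iv = 239 mg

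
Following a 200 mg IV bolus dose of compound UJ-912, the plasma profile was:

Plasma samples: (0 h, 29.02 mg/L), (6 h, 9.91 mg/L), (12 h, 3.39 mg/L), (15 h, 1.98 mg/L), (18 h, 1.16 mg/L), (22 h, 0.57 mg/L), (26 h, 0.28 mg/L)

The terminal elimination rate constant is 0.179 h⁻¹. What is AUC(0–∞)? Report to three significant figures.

Trapezoidal AUC_0→26:
  [0→6]: (29.02+9.91)/2 × 6 = 116.79
  [6→12]: (9.91+3.39)/2 × 6 = 39.9
  [12→15]: (3.39+1.98)/2 × 3 = 8.055
  [15→18]: (1.98+1.16)/2 × 3 = 4.71
  [18→22]: (1.16+0.57)/2 × 4 = 3.46
  [22→26]: (0.57+0.28)/2 × 4 = 1.7
  Sum = 174.615 mg/L·h
Extrapolated tail: C_last / k_e = 0.28 / 0.179 = 1.564
AUC_0→∞ = 174.615 + 1.564 = 176.179 mg/L·h

AUC = 176 mg/L·h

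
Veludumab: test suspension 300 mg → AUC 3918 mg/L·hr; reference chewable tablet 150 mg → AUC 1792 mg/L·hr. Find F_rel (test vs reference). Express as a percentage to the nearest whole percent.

F_rel = (AUC_test/D_test) / (AUC_ref/D_ref)
      = (3918/300) / (1792/150)
      = 13.06 / 11.9467 = 1.0932 = 109.32%

F_rel = 109%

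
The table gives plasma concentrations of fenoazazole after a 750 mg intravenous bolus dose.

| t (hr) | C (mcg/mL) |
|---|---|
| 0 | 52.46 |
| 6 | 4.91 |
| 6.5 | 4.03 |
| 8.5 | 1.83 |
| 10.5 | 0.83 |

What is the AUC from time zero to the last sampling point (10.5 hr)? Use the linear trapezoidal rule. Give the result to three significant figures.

AUC = 183 mcg/mL·hr

Trapezoidal AUC_0→10.5:
  [0→6]: (52.46+4.91)/2 × 6 = 172.11
  [6→6.5]: (4.91+4.03)/2 × 0.5 = 2.235
  [6.5→8.5]: (4.03+1.83)/2 × 2 = 5.86
  [8.5→10.5]: (1.83+0.83)/2 × 2 = 2.66
  Sum = 182.865 mcg/mL·hr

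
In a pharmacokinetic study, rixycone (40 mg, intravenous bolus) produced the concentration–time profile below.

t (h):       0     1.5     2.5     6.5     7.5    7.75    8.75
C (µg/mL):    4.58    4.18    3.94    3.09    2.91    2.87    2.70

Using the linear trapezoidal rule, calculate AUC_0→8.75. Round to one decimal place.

AUC = 31.2 µg/mL·h

Trapezoidal AUC_0→8.75:
  [0→1.5]: (4.58+4.18)/2 × 1.5 = 6.57
  [1.5→2.5]: (4.18+3.94)/2 × 1 = 4.06
  [2.5→6.5]: (3.94+3.09)/2 × 4 = 14.06
  [6.5→7.5]: (3.09+2.91)/2 × 1 = 3.0
  [7.5→7.75]: (2.91+2.87)/2 × 0.25 = 0.7225
  [7.75→8.75]: (2.87+2.70)/2 × 1 = 2.785
  Sum = 31.1975 µg/mL·h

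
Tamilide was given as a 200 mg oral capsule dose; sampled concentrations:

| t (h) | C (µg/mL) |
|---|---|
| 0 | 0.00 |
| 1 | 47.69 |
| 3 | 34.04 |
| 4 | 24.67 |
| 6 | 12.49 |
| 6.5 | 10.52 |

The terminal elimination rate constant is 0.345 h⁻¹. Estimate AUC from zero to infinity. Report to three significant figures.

AUC = 208 µg/mL·h

Trapezoidal AUC_0→6.5:
  [0→1]: (0.00+47.69)/2 × 1 = 23.845
  [1→3]: (47.69+34.04)/2 × 2 = 81.73
  [3→4]: (34.04+24.67)/2 × 1 = 29.355
  [4→6]: (24.67+12.49)/2 × 2 = 37.16
  [6→6.5]: (12.49+10.52)/2 × 0.5 = 5.7525
  Sum = 177.8425 µg/mL·h
Extrapolated tail: C_last / k_e = 10.52 / 0.345 = 30.493
AUC_0→∞ = 177.8425 + 30.493 = 208.3355 µg/mL·h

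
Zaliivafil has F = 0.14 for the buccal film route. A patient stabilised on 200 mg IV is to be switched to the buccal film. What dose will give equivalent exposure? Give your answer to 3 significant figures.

For equal systemic exposure: F × D_ev = D_iv
D_ev = D_iv / F = 200 / 0.14 = 1428.57 mg

D_buccal = 1430 mg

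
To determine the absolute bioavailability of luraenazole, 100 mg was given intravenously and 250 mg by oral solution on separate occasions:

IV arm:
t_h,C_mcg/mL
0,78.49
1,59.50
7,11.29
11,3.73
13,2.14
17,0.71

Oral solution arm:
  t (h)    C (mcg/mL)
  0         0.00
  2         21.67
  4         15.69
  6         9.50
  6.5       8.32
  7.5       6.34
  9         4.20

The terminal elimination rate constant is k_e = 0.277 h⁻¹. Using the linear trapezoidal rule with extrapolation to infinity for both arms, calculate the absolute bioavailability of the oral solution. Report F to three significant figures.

Trapezoidal AUC_0→17 (IV):
  [0→1]: (78.49+59.50)/2 × 1 = 68.995
  [1→7]: (59.50+11.29)/2 × 6 = 212.37
  [7→11]: (11.29+3.73)/2 × 4 = 30.04
  [11→13]: (3.73+2.14)/2 × 2 = 5.87
  [13→17]: (2.14+0.71)/2 × 4 = 5.7
  Sum = 322.975 mcg/mL·h
IV tail: 0.71/0.277 = 2.563; AUC_iv,0→∞ = 322.975 + 2.563 = 325.538 mcg/mL·h
Trapezoidal AUC_0→9 (oral solution):
  [0→2]: (0.00+21.67)/2 × 2 = 21.67
  [2→4]: (21.67+15.69)/2 × 2 = 37.36
  [4→6]: (15.69+9.50)/2 × 2 = 25.19
  [6→6.5]: (9.50+8.32)/2 × 0.5 = 4.455
  [6.5→7.5]: (8.32+6.34)/2 × 1 = 7.33
  [7.5→9]: (6.34+4.20)/2 × 1.5 = 7.905
  Sum = 103.91 mcg/mL·h
oral solution tail: 4.20/0.277 = 15.162; AUC_ev,0→∞ = 103.91 + 15.162 = 119.072 mcg/mL·h
F = (AUC_ev/D_ev)/(AUC_iv/D_iv) = (119.072/250)/(325.538/100) = 0.476288/3.25538 = 0.1463

F = 0.146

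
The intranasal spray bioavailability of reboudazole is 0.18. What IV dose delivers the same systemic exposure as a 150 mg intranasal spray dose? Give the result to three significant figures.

Systemic exposure from an extravascular dose = F × D_ev, so the equivalent IV dose is F × D_ev.
D_iv = F × D_ev = 0.18 × 150 = 27 mg

D_iv = 27.0 mg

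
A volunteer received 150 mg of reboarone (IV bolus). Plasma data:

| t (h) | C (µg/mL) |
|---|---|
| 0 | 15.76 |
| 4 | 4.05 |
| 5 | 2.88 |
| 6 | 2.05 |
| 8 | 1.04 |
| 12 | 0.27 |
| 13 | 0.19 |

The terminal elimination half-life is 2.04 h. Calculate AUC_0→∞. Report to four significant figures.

Trapezoidal AUC_0→13:
  [0→4]: (15.76+4.05)/2 × 4 = 39.62
  [4→5]: (4.05+2.88)/2 × 1 = 3.465
  [5→6]: (2.88+2.05)/2 × 1 = 2.465
  [6→8]: (2.05+1.04)/2 × 2 = 3.09
  [8→12]: (1.04+0.27)/2 × 4 = 2.62
  [12→13]: (0.27+0.19)/2 × 1 = 0.23
  Sum = 51.49 µg/mL·h
k_e = ln2 / t½ = 0.693147 / 2.04 = 0.3398 h^-1
Extrapolated tail: C_last / k_e = 0.19 / 0.3398 = 0.559
AUC_0→∞ = 51.49 + 0.559 = 52.049 µg/mL·h

AUC = 52.05 µg/mL·h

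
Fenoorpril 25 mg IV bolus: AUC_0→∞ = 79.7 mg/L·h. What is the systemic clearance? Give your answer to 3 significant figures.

CL = Dose_iv / AUC_0→∞
   = 25 / 79.7 = 0.313676 L/h

CL = 0.314 L/h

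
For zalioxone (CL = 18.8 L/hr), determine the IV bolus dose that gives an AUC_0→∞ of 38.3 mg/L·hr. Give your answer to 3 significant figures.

Dose = 720 mg

Dose_iv = CL × AUC_0→∞
     = 18.8 × 38.3 = 720.04 mg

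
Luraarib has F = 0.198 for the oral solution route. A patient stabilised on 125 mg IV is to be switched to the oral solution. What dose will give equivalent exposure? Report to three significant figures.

For equal systemic exposure: F × D_ev = D_iv
D_ev = D_iv / F = 125 / 0.198 = 631.313 mg

D_oral = 631 mg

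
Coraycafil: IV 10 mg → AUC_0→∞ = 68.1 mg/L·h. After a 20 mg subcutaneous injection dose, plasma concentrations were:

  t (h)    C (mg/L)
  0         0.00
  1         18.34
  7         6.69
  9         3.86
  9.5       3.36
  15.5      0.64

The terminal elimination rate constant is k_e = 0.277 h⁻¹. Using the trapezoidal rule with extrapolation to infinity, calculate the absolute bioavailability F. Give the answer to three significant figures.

F = 0.814

Trapezoidal AUC_0→15.5 (subcutaneous injection):
  [0→1]: (0.00+18.34)/2 × 1 = 9.17
  [1→7]: (18.34+6.69)/2 × 6 = 75.09
  [7→9]: (6.69+3.86)/2 × 2 = 10.55
  [9→9.5]: (3.86+3.36)/2 × 0.5 = 1.805
  [9.5→15.5]: (3.36+0.64)/2 × 6 = 12.0
  Sum = 108.615 mg/L·h
Tail: C_last/k_e = 0.64/0.277 = 2.310
AUC_0→∞ (subcutaneous injection) = 108.615 + 2.310 = 110.925 mg/L·h
F = (AUC_ev/D_ev)/(AUC_iv/D_iv) = (110.925/20)/(68.1/10) = 5.54625/6.81 = 0.8144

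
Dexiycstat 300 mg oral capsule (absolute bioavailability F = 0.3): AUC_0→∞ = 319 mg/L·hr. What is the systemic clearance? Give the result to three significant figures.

CL = 0.282 L/hr

CL = F × Dose / AUC_0→∞
   = 0.3 × 300 / 319 = 0.282132 L/hr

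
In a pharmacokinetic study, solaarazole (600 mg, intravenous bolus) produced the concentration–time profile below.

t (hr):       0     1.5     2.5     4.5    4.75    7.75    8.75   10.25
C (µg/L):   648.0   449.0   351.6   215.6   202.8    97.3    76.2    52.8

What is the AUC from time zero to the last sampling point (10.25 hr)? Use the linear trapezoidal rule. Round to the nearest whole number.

Trapezoidal AUC_0→10.25:
  [0→1.5]: (648.0+449.0)/2 × 1.5 = 822.75
  [1.5→2.5]: (449.0+351.6)/2 × 1 = 400.3
  [2.5→4.5]: (351.6+215.6)/2 × 2 = 567.2
  [4.5→4.75]: (215.6+202.8)/2 × 0.25 = 52.3
  [4.75→7.75]: (202.8+97.3)/2 × 3 = 450.15
  [7.75→8.75]: (97.3+76.2)/2 × 1 = 86.75
  [8.75→10.25]: (76.2+52.8)/2 × 1.5 = 96.75
  Sum = 2476.2 µg/L·hr

AUC = 2476 µg/L·hr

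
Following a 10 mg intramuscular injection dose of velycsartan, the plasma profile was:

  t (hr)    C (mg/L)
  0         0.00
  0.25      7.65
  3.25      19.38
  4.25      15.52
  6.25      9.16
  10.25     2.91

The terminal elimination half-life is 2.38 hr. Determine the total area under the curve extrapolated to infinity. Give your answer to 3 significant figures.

Trapezoidal AUC_0→10.25:
  [0→0.25]: (0.00+7.65)/2 × 0.25 = 0.95625
  [0.25→3.25]: (7.65+19.38)/2 × 3 = 40.545
  [3.25→4.25]: (19.38+15.52)/2 × 1 = 17.45
  [4.25→6.25]: (15.52+9.16)/2 × 2 = 24.68
  [6.25→10.25]: (9.16+2.91)/2 × 4 = 24.14
  Sum = 107.77125 mg/L·hr
k_e = ln2 / t½ = 0.693147 / 2.38 = 0.2912 hr^-1
Extrapolated tail: C_last / k_e = 2.91 / 0.2912 = 9.993
AUC_0→∞ = 107.77125 + 9.993 = 117.76425 mg/L·hr

AUC = 118 mg/L·hr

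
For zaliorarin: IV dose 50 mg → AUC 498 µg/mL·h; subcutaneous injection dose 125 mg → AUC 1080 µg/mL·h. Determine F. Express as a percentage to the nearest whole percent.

F = 87%

F = (AUC_ev / D_ev) / (AUC_iv / D_iv)
  = (1080/125) / (498/50)
  = 8.64 / 9.96 = 0.8675
  = 86.75%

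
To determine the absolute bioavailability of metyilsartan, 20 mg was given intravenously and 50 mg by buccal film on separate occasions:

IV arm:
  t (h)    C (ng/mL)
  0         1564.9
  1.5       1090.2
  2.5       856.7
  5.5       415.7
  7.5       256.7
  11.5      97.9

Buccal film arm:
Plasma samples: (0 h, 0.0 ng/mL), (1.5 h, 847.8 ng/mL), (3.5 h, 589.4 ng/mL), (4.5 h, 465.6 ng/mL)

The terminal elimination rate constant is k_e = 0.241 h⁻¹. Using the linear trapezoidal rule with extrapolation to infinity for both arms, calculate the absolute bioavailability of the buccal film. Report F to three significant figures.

F = 0.272

Trapezoidal AUC_0→11.5 (IV):
  [0→1.5]: (1564.9+1090.2)/2 × 1.5 = 1991.325
  [1.5→2.5]: (1090.2+856.7)/2 × 1 = 973.45
  [2.5→5.5]: (856.7+415.7)/2 × 3 = 1908.6
  [5.5→7.5]: (415.7+256.7)/2 × 2 = 672.4
  [7.5→11.5]: (256.7+97.9)/2 × 4 = 709.2
  Sum = 6254.975 ng/mL·h
IV tail: 97.9/0.241 = 406.224; AUC_iv,0→∞ = 6254.975 + 406.224 = 6661.199 ng/mL·h
Trapezoidal AUC_0→4.5 (buccal film):
  [0→1.5]: (0.0+847.8)/2 × 1.5 = 635.85
  [1.5→3.5]: (847.8+589.4)/2 × 2 = 1437.2
  [3.5→4.5]: (589.4+465.6)/2 × 1 = 527.5
  Sum = 2600.55 ng/mL·h
buccal film tail: 465.6/0.241 = 1931.950; AUC_ev,0→∞ = 2600.55 + 1931.950 = 4532.5 ng/mL·h
F = (AUC_ev/D_ev)/(AUC_iv/D_iv) = (4532.5/50)/(6661.199/20) = 90.65/333.05995 = 0.2722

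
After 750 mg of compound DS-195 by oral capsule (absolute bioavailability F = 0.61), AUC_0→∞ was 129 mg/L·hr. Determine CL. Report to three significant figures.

CL = F × Dose / AUC_0→∞
   = 0.61 × 750 / 129 = 3.54651 L/hr

CL = 3.55 L/hr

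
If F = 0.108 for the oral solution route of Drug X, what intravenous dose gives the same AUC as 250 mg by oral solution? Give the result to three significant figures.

Systemic exposure from an extravascular dose = F × D_ev, so the equivalent IV dose is F × D_ev.
D_iv = F × D_ev = 0.108 × 250 = 27 mg

D_iv = 27.0 mg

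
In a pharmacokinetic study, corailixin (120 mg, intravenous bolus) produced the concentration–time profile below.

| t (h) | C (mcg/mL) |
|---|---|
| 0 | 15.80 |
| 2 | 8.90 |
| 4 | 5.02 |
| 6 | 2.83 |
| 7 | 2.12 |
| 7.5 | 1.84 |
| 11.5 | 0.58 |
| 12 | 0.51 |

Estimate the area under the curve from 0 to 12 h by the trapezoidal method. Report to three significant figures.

Trapezoidal AUC_0→12:
  [0→2]: (15.80+8.90)/2 × 2 = 24.7
  [2→4]: (8.90+5.02)/2 × 2 = 13.92
  [4→6]: (5.02+2.83)/2 × 2 = 7.85
  [6→7]: (2.83+2.12)/2 × 1 = 2.475
  [7→7.5]: (2.12+1.84)/2 × 0.5 = 0.99
  [7.5→11.5]: (1.84+0.58)/2 × 4 = 4.84
  [11.5→12]: (0.58+0.51)/2 × 0.5 = 0.2725
  Sum = 55.0475 mcg/mL·h

AUC = 55.0 mcg/mL·h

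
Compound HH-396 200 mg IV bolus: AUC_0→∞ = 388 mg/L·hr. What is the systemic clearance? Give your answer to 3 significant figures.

CL = Dose_iv / AUC_0→∞
   = 200 / 388 = 0.515464 L/hr

CL = 0.515 L/hr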